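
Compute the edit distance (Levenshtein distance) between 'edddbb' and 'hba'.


Building DP table for s1='edddbb' (len 6) and s2='hba' (len 3):
       h  b  a
    0  1  2  3
  e 1  1  2  3
  d 2  2  2  3
  d 3  3  3  3
  d 4  4  4  4
  b 5  5  4  5
  b 6  6  5  5
Edit distance = dp[6][3] = 5

5


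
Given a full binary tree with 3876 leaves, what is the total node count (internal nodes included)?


Leaf nodes (terminals): 3876
Internal nodes = n - 1 = 3876 - 1 = 3875
Total = leaves + internal = 3876 + 3875 = 7751

7751


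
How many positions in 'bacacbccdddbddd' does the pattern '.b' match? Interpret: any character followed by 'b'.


Pattern: .b means any character followed by 'b'.
Scanning 'bacacbccdddbddd' position-by-position:
  Pos 0: window 'ba' -> no
  Pos 1: window 'ac' -> no
  Pos 2: window 'ca' -> no
  Pos 3: window 'ac' -> no
  Pos 4: window 'cb' -> MATCH
  Pos 5: window 'bc' -> no
  Pos 6: window 'cc' -> no
  Pos 7: window 'cd' -> no
  Pos 8: window 'dd' -> no
  Pos 9: window 'dd' -> no
  Pos 10: window 'db' -> MATCH
  Pos 11: window 'bd' -> no
  Pos 12: window 'dd' -> no
  Pos 13: window 'dd' -> no
  Pos 14: window 'd' -> no
Total matches: 2

2


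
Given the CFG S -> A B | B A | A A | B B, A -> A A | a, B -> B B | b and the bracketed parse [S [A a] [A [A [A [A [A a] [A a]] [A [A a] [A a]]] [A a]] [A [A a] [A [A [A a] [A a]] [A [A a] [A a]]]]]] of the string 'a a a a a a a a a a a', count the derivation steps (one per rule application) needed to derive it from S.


Every bracketed nonterminal node [X ...] in the tree is produced by exactly one rule application.
Reading the tree off as a leftmost derivation:
  Step 1: S  =>  A A   (applied S -> A A)
  Step 2: A A  =>  a A   (applied A -> a)
  Step 3: a A  =>  a A A   (applied A -> A A)
  Step 4: a A A  =>  a A A A   (applied A -> A A)
  Step 5: a A A A  =>  a A A A A   (applied A -> A A)
  Step 6: a A A A A  =>  a A A A A A   (applied A -> A A)
  Step 7: a A A A A A  =>  a a A A A A   (applied A -> a)
  Step 8: a a A A A A  =>  a a a A A A   (applied A -> a)
  Step 9: a a a A A A  =>  a a a A A A A   (applied A -> A A)
  Step 10: a a a A A A A  =>  a a a a A A A   (applied A -> a)
  Step 11: a a a a A A A  =>  a a a a a A A   (applied A -> a)
  Step 12: a a a a a A A  =>  a a a a a a A   (applied A -> a)
  Step 13: a a a a a a A  =>  a a a a a a A A   (applied A -> A A)
  Step 14: a a a a a a A A  =>  a a a a a a a A   (applied A -> a)
  Step 15: a a a a a a a A  =>  a a a a a a a A A   (applied A -> A A)
  Step 16: a a a a a a a A A  =>  a a a a a a a A A A   (applied A -> A A)
  Step 17: a a a a a a a A A A  =>  a a a a a a a a A A   (applied A -> a)
  Step 18: a a a a a a a a A A  =>  a a a a a a a a a A   (applied A -> a)
  Step 19: a a a a a a a a a A  =>  a a a a a a a a a A A   (applied A -> A A)
  Step 20: a a a a a a a a a A A  =>  a a a a a a a a a a A   (applied A -> a)
  Step 21: a a a a a a a a a a A  =>  a a a a a a a a a a a   (applied A -> a)
Final yield: a a a a a a a a a a a
Total rewrite steps: 21

21


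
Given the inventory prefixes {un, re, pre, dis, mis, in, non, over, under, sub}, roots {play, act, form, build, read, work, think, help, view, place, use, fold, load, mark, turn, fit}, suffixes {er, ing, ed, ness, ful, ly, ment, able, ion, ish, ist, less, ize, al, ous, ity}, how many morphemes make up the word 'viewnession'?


Segmenting 'viewnession' against the inventory:
  'view' -> root (morpheme 1)
  'ness' -> suffix (morpheme 2)
  'ion' -> suffix (morpheme 3)
Total morphemes: 3

3


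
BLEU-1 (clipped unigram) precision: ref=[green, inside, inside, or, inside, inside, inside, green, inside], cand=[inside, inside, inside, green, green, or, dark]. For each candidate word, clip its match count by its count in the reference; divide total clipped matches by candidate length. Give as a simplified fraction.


Reference word counts: {'green': 2, 'inside': 6, 'or': 1}
Checking each candidate word (with clipping):
  'inside' -> in reference (ref count 6, used 1/6) -> match (matches: 1)
  'inside' -> in reference (ref count 6, used 2/6) -> match (matches: 2)
  'inside' -> in reference (ref count 6, used 3/6) -> match (matches: 3)
  'green' -> in reference (ref count 2, used 1/2) -> match (matches: 4)
  'green' -> in reference (ref count 2, used 2/2) -> match (matches: 5)
  'or' -> in reference (ref count 1, used 1/1) -> match (matches: 6)
  'dark' -> not in reference -> no match (matches: 6)
Clipped matches: 6, Candidate length: 7
Precision = 6/7

6/7


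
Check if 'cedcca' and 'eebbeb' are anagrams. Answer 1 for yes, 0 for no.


Sort characters of 'cedcca': 'acccde'
Sort characters of 'eebbeb': 'bbbeee'
Sorted forms differ -> they are NOT anagrams
Result: 0

0


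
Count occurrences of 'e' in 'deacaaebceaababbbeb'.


Scanning 'deacaaebceaababbbeb' for 'e':
  Position 1: 'e' -> MATCH (count: 1)
  Position 6: 'e' -> MATCH (count: 2)
  Position 9: 'e' -> MATCH (count: 3)
  Position 17: 'e' -> MATCH (count: 4)
Total occurrences of 'e': 4

4


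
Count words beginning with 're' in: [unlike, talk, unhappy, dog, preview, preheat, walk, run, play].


Checking each word for prefix 're':
  'unlike' -> no (count: 0)
  'talk' -> no (count: 0)
  'unhappy' -> no (count: 0)
  'dog' -> no (count: 0)
  'preview' -> no (count: 0)
  'preheat' -> no (count: 0)
  'walk' -> no (count: 0)
  'run' -> no (count: 0)
  'play' -> no (count: 0)
Total with prefix 're': 0

0


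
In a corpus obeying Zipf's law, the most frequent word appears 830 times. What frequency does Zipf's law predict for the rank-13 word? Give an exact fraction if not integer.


Zipf's law: freq(rank) = f1 / rank
f1 = 830, rank = 13
freq = 830 / 13
GCD(830, 13) = 1
Simplified: 830/13

830/13


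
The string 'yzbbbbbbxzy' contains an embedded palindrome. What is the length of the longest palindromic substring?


Scanning 'yzbbbbbbxzy' for palindromic substrings.
Substring at positions 2-7: 'bbbbbb'.
Check: reverse('bbbbbb') = 'bbbbbb' -> palindrome confirmed.
Neighbouring characters ('z' / 'x') break symmetry, so it cannot extend further.
No longer palindromic substring exists; longest length = 6

6


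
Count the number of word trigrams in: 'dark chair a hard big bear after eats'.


Word trigrams from [8] words:
  Trigram 1: (dark chair a)
  Trigram 2: (chair a hard)
  Trigram 3: (a hard big)
  Trigram 4: (hard big bear)
  Trigram 5: (big bear after)
  Trigram 6: (bear after eats)
Total word trigrams: 8 - 2 = 6

6


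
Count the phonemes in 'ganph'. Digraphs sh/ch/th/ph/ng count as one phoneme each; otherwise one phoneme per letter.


Parsing 'ganph' greedily, digraphs first:
  'g' -> consonant phoneme (phonemes so far: 1)
  'a' -> vowel phoneme (phonemes so far: 2)
  'n' -> consonant phoneme (phonemes so far: 3)
  'ph' -> digraph (1 consonant phoneme) (phonemes so far: 4)
Total phonemes: 4

4


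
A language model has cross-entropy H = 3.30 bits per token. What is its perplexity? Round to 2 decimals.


Perplexity formula: PP = 2^H
H = 3.30
PP = 2^3.30
Decompose: 2^3.30 = 2^3 * 2^0.30
2^3 = 8, 2^0.30 ~ 1.2311444
PP ~ 8 * 1.2311444 = 9.8491552
Rounded to 2 decimals: 9.85

9.85


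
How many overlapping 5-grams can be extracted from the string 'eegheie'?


String 'eegheie' has length L = 7.
Number of overlapping n-grams = L - n + 1
Substituting: 7 - 5 + 1 = 3

3


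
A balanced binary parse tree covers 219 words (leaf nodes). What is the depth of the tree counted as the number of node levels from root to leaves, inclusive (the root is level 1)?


In a balanced binary tree with n leaves the deepest leaf is ceil(log2(n)) edges below the root,
so counting node levels inclusive of root and leaves gives ceil(log2(n)) + 1 levels.
log2(219) = 7.7748
ceil(7.7748) = 8
levels = 8 + 1 = 9

9


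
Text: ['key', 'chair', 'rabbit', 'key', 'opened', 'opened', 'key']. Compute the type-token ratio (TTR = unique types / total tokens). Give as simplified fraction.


Tokens: 7
Unique types: ('chair', 'key', 'opened', 'rabbit') = 4
TTR = 4/7
Already in lowest terms.

4/7


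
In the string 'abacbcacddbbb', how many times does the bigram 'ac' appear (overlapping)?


Scanning 'abacbcacddbbb' for bigram 'ac':
  Position 0: 'ab' -> no
  Position 1: 'ba' -> no
  Position 2: 'ac' -> MATCH
  Position 3: 'cb' -> no
  Position 4: 'bc' -> no
  Position 5: 'ca' -> no
  Position 6: 'ac' -> MATCH
  Position 7: 'cd' -> no
  Position 8: 'dd' -> no
  Position 9: 'db' -> no
  Position 10: 'bb' -> no
  Position 11: 'bb' -> no
Total matches: 2

2


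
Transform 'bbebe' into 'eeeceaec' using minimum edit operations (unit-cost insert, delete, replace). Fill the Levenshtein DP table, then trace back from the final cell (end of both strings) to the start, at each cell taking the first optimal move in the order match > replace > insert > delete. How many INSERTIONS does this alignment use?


Edit distance = 6. Backtracking from cell (5, 8) with preference match > replace > insert > delete,
then listing the resulting alignment 'bbebe' -> 'eeeceaec' left to right:
  Step 1: insert 'e' [insertion #1]
  Step 2: insert 'e' [insertion #2]
  Step 3: replace b->e
  Step 4: replace b->c
  Step 5: keep 'e'
  Step 6: replace b->a
  Step 7: keep 'e'
  Step 8: insert 'c' [insertion #3]
Total insertions: 3

3


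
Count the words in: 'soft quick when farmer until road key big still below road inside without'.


Counting words by splitting on spaces:
  Word 1: 'soft'
  Word 2: 'quick'
  Word 3: 'when'
  Word 4: 'farmer'
  Word 5: 'until'
  Word 6: 'road'
  Word 7: 'key'
  Word 8: 'big'
  Word 9: 'still'
  Word 10: 'below'
  Word 11: 'road'
  Word 12: 'inside'
  Word 13: 'without'
Total words: 13

13


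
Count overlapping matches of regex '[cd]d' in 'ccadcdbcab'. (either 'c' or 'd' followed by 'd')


Pattern: [cd]d means either 'c' or 'd' followed by 'd'.
Scanning 'ccadcdbcab' position-by-position:
  Pos 0: window 'cc' -> no
  Pos 1: window 'ca' -> no
  Pos 2: window 'ad' -> no
  Pos 3: window 'dc' -> no
  Pos 4: window 'cd' -> MATCH
  Pos 5: window 'db' -> no
  Pos 6: window 'bc' -> no
  Pos 7: window 'ca' -> no
  Pos 8: window 'ab' -> no
  Pos 9: window 'b' -> no
Total matches: 1

1


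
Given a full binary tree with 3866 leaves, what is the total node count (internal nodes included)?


Leaf nodes (terminals): 3866
Internal nodes = n - 1 = 3866 - 1 = 3865
Total = leaves + internal = 3866 + 3865 = 7731

7731


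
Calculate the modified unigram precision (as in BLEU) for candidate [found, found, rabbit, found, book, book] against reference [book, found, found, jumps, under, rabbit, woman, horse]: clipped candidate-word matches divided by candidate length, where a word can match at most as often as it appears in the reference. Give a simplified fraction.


Reference word counts: {'book': 1, 'found': 2, 'horse': 1, 'jumps': 1, 'rabbit': 1, 'under': 1, 'woman': 1}
Checking each candidate word (with clipping):
  'found' -> in reference (ref count 2, used 1/2) -> match (matches: 1)
  'found' -> in reference (ref count 2, used 2/2) -> match (matches: 2)
  'rabbit' -> in reference (ref count 1, used 1/1) -> match (matches: 3)
  'found' -> ref count 2 already used up (2/2) -> clipped, no match (matches: 3)
  'book' -> in reference (ref count 1, used 1/1) -> match (matches: 4)
  'book' -> ref count 1 already used up (1/1) -> clipped, no match (matches: 4)
Clipped matches: 4, Candidate length: 6
Precision = 4/6 = 2/3

2/3


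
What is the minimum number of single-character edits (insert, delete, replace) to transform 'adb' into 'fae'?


Building DP table for s1='adb' (len 3) and s2='fae' (len 3):
       f  a  e
    0  1  2  3
  a 1  1  1  2
  d 2  2  2  2
  b 3  3  3  3
Edit distance = dp[3][3] = 3

3


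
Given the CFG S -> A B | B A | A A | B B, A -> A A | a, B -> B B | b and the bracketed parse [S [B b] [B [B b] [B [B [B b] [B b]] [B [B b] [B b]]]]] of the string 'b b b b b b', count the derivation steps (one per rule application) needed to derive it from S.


Every bracketed nonterminal node [X ...] in the tree is produced by exactly one rule application.
Reading the tree off as a leftmost derivation:
  Step 1: S  =>  B B   (applied S -> B B)
  Step 2: B B  =>  b B   (applied B -> b)
  Step 3: b B  =>  b B B   (applied B -> B B)
  Step 4: b B B  =>  b b B   (applied B -> b)
  Step 5: b b B  =>  b b B B   (applied B -> B B)
  Step 6: b b B B  =>  b b B B B   (applied B -> B B)
  Step 7: b b B B B  =>  b b b B B   (applied B -> b)
  Step 8: b b b B B  =>  b b b b B   (applied B -> b)
  Step 9: b b b b B  =>  b b b b B B   (applied B -> B B)
  Step 10: b b b b B B  =>  b b b b b B   (applied B -> b)
  Step 11: b b b b b B  =>  b b b b b b   (applied B -> b)
Final yield: b b b b b b
Total rewrite steps: 11

11


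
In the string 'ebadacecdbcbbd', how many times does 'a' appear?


Scanning 'ebadacecdbcbbd' for 'a':
  Position 2: 'a' -> MATCH (count: 1)
  Position 4: 'a' -> MATCH (count: 2)
Total occurrences of 'a': 2

2


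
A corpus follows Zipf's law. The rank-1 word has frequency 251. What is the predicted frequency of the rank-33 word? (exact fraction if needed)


Zipf's law: freq(rank) = f1 / rank
f1 = 251, rank = 33
freq = 251 / 33
GCD(251, 33) = 1
Simplified: 251/33

251/33


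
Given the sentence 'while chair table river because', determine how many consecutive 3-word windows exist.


Word trigrams from [5] words:
  Trigram 1: (while chair table)
  Trigram 2: (chair table river)
  Trigram 3: (table river because)
Total word trigrams: 5 - 2 = 3

3


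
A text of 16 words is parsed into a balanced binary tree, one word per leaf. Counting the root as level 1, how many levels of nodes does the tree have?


In a balanced binary tree with n leaves the deepest leaf is ceil(log2(n)) edges below the root,
so counting node levels inclusive of root and leaves gives ceil(log2(n)) + 1 levels.
log2(16) = 4.0000
ceil(4.0000) = 4
levels = 4 + 1 = 5

5


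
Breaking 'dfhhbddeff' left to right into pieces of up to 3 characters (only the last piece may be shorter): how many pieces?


'dfhhbddeff' has 10 characters.
Chunking with max size 3:
  Chunk 1: 'dfh' (positions 0-2)
  Chunk 2: 'hbd' (positions 3-5)
  Chunk 3: 'def' (positions 6-8)
  Chunk 4: 'f' (positions 9-9)
Total chunks: ceil(10 / 3) = 4

4


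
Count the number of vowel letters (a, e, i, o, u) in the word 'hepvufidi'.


Scanning each character of 'hepvufidi':
  Position 1: 'h' -> consonant (running count: 0)
  Position 2: 'e' -> vowel (running count: 1)
  Position 3: 'p' -> consonant (running count: 1)
  Position 4: 'v' -> consonant (running count: 1)
  Position 5: 'u' -> vowel (running count: 2)
  Position 6: 'f' -> consonant (running count: 2)
  Position 7: 'i' -> vowel (running count: 3)
  Position 8: 'd' -> consonant (running count: 3)
  Position 9: 'i' -> vowel (running count: 4)
Total vowels: 4

4


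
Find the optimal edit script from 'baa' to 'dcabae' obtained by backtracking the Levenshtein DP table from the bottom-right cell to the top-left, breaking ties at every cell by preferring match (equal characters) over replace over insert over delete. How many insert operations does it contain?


Edit distance = 4. Backtracking from cell (3, 6) with preference match > replace > insert > delete,
then listing the resulting alignment 'baa' -> 'dcabae' left to right:
  Step 1: insert 'd' [insertion #1]
  Step 2: insert 'c' [insertion #2]
  Step 3: insert 'a' [insertion #3]
  Step 4: keep 'b'
  Step 5: keep 'a'
  Step 6: replace a->e
Total insertions: 3

3


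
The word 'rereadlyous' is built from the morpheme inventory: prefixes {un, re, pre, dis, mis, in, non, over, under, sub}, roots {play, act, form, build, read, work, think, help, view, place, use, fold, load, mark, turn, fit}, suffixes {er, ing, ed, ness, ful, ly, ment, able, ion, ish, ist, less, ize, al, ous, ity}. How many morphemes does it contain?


Segmenting 'rereadlyous' against the inventory:
  're' -> prefix (morpheme 1)
  'read' -> root (morpheme 2)
  'ly' -> suffix (morpheme 3)
  'ous' -> suffix (morpheme 4)
Total morphemes: 4

4


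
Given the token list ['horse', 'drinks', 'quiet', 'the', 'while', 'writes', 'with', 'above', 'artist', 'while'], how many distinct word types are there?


Listing all tokens and tracking unique types:
  Token 1: 'horse' -> NEW (unique so far: 1)
  Token 2: 'drinks' -> NEW (unique so far: 2)
  Token 3: 'quiet' -> NEW (unique so far: 3)
  Token 4: 'the' -> NEW (unique so far: 4)
  Token 5: 'while' -> NEW (unique so far: 5)
  Token 6: 'writes' -> NEW (unique so far: 6)
  Token 7: 'with' -> NEW (unique so far: 7)
  Token 8: 'above' -> NEW (unique so far: 8)
  Token 9: 'artist' -> NEW (unique so far: 9)
  Token 10: 'while' -> duplicate (unique so far: 9)
Unique types: ('above', 'artist', 'drinks', 'horse', 'quiet', 'the', 'while', 'with', 'writes')
Vocabulary size: 9

9


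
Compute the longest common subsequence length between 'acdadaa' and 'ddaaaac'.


DP table for LCS of 'acdadaa' and 'ddaaaac':
       d  d  a  a  a  a  c
    0  0  0  0  0  0  0  0
  a 0  0  0  1  1  1  1  1
  c 0  0  0  1  1  1  1  2
  d 0  1  1  1  1  1  1  2
  a 0  1  1  2  2  2  2  2
  d 0  1  2  2  2  2  2  2
  a 0  1  2  3  3  3  3  3
  a 0  1  2  3  4  4  4  4
LCS: 'aaaa'
LCS length = 4

4


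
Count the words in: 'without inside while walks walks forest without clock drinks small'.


Counting words by splitting on spaces:
  Word 1: 'without'
  Word 2: 'inside'
  Word 3: 'while'
  Word 4: 'walks'
  Word 5: 'walks'
  Word 6: 'forest'
  Word 7: 'without'
  Word 8: 'clock'
  Word 9: 'drinks'
  Word 10: 'small'
Total words: 10

10


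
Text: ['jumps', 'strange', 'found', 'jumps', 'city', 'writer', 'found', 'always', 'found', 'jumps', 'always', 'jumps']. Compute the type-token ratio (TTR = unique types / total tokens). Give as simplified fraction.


Tokens: 12
Unique types: ('always', 'city', 'found', 'jumps', 'strange', 'writer') = 6
TTR = 6/12
Simplify: divide both by 6 -> 1/2
TTR = 1/2

1/2


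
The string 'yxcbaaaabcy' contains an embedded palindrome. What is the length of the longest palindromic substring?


Scanning 'yxcbaaaabcy' for palindromic substrings.
Substring at positions 2-9: 'cbaaaabc'.
Check: reverse('cbaaaabc') = 'cbaaaabc' -> palindrome confirmed.
Neighbouring characters ('x' / 'y') break symmetry, so it cannot extend further.
No longer palindromic substring exists; longest length = 8

8


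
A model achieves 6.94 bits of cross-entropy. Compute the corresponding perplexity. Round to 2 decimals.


Perplexity formula: PP = 2^H
H = 6.94
PP = 2^6.94
Decompose: 2^6.94 = 2^6 * 2^0.94
2^6 = 64, 2^0.94 ~ 1.9185282
PP ~ 64 * 1.9185282 = 122.7858048
Rounded to 2 decimals: 122.79

122.79


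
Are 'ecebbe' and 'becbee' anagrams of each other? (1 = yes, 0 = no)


Sort characters of 'ecebbe': 'bbceee'
Sort characters of 'becbee': 'bbceee'
Sorted forms match -> they ARE anagrams
Result: 1

1


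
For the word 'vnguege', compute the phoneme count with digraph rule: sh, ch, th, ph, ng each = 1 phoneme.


Parsing 'vnguege' greedily, digraphs first:
  'v' -> consonant phoneme (phonemes so far: 1)
  'ng' -> digraph (1 consonant phoneme) (phonemes so far: 2)
  'u' -> vowel phoneme (phonemes so far: 3)
  'e' -> vowel phoneme (phonemes so far: 4)
  'g' -> consonant phoneme (phonemes so far: 5)
  'e' -> vowel phoneme (phonemes so far: 6)
Total phonemes: 6

6


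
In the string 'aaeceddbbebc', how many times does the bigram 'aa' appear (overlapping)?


Scanning 'aaeceddbbebc' for bigram 'aa':
  Position 0: 'aa' -> MATCH
  Position 1: 'ae' -> no
  Position 2: 'ec' -> no
  Position 3: 'ce' -> no
  Position 4: 'ed' -> no
  Position 5: 'dd' -> no
  Position 6: 'db' -> no
  Position 7: 'bb' -> no
  Position 8: 'be' -> no
  Position 9: 'eb' -> no
  Position 10: 'bc' -> no
Total matches: 1

1


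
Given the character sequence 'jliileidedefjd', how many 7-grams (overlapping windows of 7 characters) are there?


String 'jliileidedefjd' has length L = 14.
Number of overlapping n-grams = L - n + 1
Substituting: 14 - 7 + 1 = 8

8


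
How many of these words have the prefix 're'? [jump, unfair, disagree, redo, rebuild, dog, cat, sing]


Checking each word for prefix 're':
  'jump' -> no (count: 0)
  'unfair' -> no (count: 0)
  'disagree' -> no (count: 0)
  'redo' -> YES, starts with 're' (count: 1)
  'rebuild' -> YES, starts with 're' (count: 2)
  'dog' -> no (count: 2)
  'cat' -> no (count: 2)
  'sing' -> no (count: 2)
Total with prefix 're': 2

2


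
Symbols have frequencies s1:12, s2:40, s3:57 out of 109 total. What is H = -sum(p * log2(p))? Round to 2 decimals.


Computing entropy H = -sum(p_i * log2(p_i)):
  s1: p = 12/109 = 0.1101, -p*log2(p) = 0.3504
  s2: p = 40/109 = 0.3670, -p*log2(p) = 0.5307
  s3: p = 57/109 = 0.5229, -p*log2(p) = 0.4891
H = sum of terms = 1.3702
Rounded to 2 decimals: 1.37

1.37


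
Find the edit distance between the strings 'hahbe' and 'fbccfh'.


Building DP table for s1='hahbe' (len 5) and s2='fbccfh' (len 6):
       f  b  c  c  f  h
    0  1  2  3  4  5  6
  h 1  1  2  3  4  5  5
  a 2  2  2  3  4  5  6
  h 3  3  3  3  4  5  5
  b 4  4  3  4  4  5  6
  e 5  5  4  4  5  5  6
Edit distance = dp[5][6] = 6

6


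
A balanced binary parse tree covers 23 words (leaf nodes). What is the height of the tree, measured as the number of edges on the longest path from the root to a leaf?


In a balanced binary tree with n leaves the deepest leaf is ceil(log2(n)) edges below the root.
log2(23) = 4.5236
ceil(4.5236) = 5
height (edges) = 5

5


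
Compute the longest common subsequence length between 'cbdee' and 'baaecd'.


DP table for LCS of 'cbdee' and 'baaecd':
       b  a  a  e  c  d
    0  0  0  0  0  0  0
  c 0  0  0  0  0  1  1
  b 0  1  1  1  1  1  1
  d 0  1  1  1  1  1  2
  e 0  1  1  1  2  2  2
  e 0  1  1  1  2  2  2
LCS: 'cd'
LCS length = 2

2


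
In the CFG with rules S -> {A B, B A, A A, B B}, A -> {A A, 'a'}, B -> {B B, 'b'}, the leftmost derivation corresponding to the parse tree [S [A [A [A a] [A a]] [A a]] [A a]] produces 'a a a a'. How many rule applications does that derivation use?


Every bracketed nonterminal node [X ...] in the tree is produced by exactly one rule application.
Reading the tree off as a leftmost derivation:
  Step 1: S  =>  A A   (applied S -> A A)
  Step 2: A A  =>  A A A   (applied A -> A A)
  Step 3: A A A  =>  A A A A   (applied A -> A A)
  Step 4: A A A A  =>  a A A A   (applied A -> a)
  Step 5: a A A A  =>  a a A A   (applied A -> a)
  Step 6: a a A A  =>  a a a A   (applied A -> a)
  Step 7: a a a A  =>  a a a a   (applied A -> a)
Final yield: a a a a
Total rewrite steps: 7

7


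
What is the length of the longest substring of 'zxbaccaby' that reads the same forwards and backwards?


Scanning 'zxbaccaby' for palindromic substrings.
Substring at positions 2-7: 'baccab'.
Check: reverse('baccab') = 'baccab' -> palindrome confirmed.
Neighbouring characters ('x' / 'y') break symmetry, so it cannot extend further.
No longer palindromic substring exists; longest length = 6

6


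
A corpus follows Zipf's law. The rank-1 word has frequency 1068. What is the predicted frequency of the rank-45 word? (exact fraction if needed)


Zipf's law: freq(rank) = f1 / rank
f1 = 1068, rank = 45
freq = 1068 / 45
GCD(1068, 45) = 3
Simplified: 356/15

356/15


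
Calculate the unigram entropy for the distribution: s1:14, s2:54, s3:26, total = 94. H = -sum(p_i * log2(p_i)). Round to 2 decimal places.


Computing entropy H = -sum(p_i * log2(p_i)):
  s1: p = 14/94 = 0.1489, -p*log2(p) = 0.4092
  s2: p = 54/94 = 0.5745, -p*log2(p) = 0.4594
  s3: p = 26/94 = 0.2766, -p*log2(p) = 0.5128
H = sum of terms = 1.3814
Rounded to 2 decimals: 1.38

1.38


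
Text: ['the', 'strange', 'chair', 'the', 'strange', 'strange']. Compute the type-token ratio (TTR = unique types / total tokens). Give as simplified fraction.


Tokens: 6
Unique types: ('chair', 'strange', 'the') = 3
TTR = 3/6
Simplify: divide both by 3 -> 1/2
TTR = 1/2

1/2


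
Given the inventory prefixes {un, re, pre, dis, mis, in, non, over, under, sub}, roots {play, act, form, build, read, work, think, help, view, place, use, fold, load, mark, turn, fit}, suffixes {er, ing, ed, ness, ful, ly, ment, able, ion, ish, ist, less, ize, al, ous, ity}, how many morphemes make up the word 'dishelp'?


Segmenting 'dishelp' against the inventory:
  'dis' -> prefix (morpheme 1)
  'help' -> root (morpheme 2)
Total morphemes: 2

2


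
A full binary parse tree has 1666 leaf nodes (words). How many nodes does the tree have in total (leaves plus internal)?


Leaf nodes (terminals): 1666
Internal nodes = n - 1 = 1666 - 1 = 1665
Total = leaves + internal = 1666 + 1665 = 3331

3331


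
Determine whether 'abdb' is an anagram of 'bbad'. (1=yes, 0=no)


Sort characters of 'abdb': 'abbd'
Sort characters of 'bbad': 'abbd'
Sorted forms match -> they ARE anagrams
Result: 1

1


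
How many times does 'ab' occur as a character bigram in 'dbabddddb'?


Scanning 'dbabddddb' for bigram 'ab':
  Position 0: 'db' -> no
  Position 1: 'ba' -> no
  Position 2: 'ab' -> MATCH
  Position 3: 'bd' -> no
  Position 4: 'dd' -> no
  Position 5: 'dd' -> no
  Position 6: 'dd' -> no
  Position 7: 'db' -> no
Total matches: 1

1


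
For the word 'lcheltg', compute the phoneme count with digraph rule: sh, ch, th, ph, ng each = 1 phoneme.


Parsing 'lcheltg' greedily, digraphs first:
  'l' -> consonant phoneme (phonemes so far: 1)
  'ch' -> digraph (1 consonant phoneme) (phonemes so far: 2)
  'e' -> vowel phoneme (phonemes so far: 3)
  'l' -> consonant phoneme (phonemes so far: 4)
  't' -> consonant phoneme (phonemes so far: 5)
  'g' -> consonant phoneme (phonemes so far: 6)
Total phonemes: 6

6


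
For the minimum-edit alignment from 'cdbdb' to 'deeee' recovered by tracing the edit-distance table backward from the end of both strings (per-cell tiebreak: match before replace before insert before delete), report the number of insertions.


Edit distance = 5. Backtracking from cell (5, 5) with preference match > replace > insert > delete,
then listing the resulting alignment 'cdbdb' -> 'deeee' left to right:
  Step 1: replace c->d
  Step 2: replace d->e
  Step 3: replace b->e
  Step 4: replace d->e
  Step 5: replace b->e
Total insertions: 0

0


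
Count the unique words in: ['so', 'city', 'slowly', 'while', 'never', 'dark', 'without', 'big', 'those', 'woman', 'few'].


Listing all tokens and tracking unique types:
  Token 1: 'so' -> NEW (unique so far: 1)
  Token 2: 'city' -> NEW (unique so far: 2)
  Token 3: 'slowly' -> NEW (unique so far: 3)
  Token 4: 'while' -> NEW (unique so far: 4)
  Token 5: 'never' -> NEW (unique so far: 5)
  Token 6: 'dark' -> NEW (unique so far: 6)
  Token 7: 'without' -> NEW (unique so far: 7)
  Token 8: 'big' -> NEW (unique so far: 8)
  Token 9: 'those' -> NEW (unique so far: 9)
  Token 10: 'woman' -> NEW (unique so far: 10)
  Token 11: 'few' -> NEW (unique so far: 11)
Unique types: ('big', 'city', 'dark', 'few', 'never', 'slowly', 'so', 'those', 'while', 'without', 'woman')
Vocabulary size: 11

11


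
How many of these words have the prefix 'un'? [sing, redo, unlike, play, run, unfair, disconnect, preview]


Checking each word for prefix 'un':
  'sing' -> no (count: 0)
  'redo' -> no (count: 0)
  'unlike' -> YES, starts with 'un' (count: 1)
  'play' -> no (count: 1)
  'run' -> no (count: 1)
  'unfair' -> YES, starts with 'un' (count: 2)
  'disconnect' -> no (count: 2)
  'preview' -> no (count: 2)
Total with prefix 'un': 2

2


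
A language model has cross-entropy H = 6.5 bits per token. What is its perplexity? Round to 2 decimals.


Perplexity formula: PP = 2^H
H = 6.5
PP = 2^6.5
Decompose: 2^6.5 = 2^6 * 2^0.5 = 2^6 * sqrt(2)
2^6 = 64, sqrt(2) ~ 1.4142136
PP ~ 64 * 1.4142136 = 90.5096704
Rounded to 2 decimals: 90.51

90.51


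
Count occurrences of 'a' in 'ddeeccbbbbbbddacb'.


Scanning 'ddeeccbbbbbbddacb' for 'a':
  Position 14: 'a' -> MATCH (count: 1)
Total occurrences of 'a': 1

1


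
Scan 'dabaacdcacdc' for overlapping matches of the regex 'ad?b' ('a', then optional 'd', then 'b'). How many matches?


Pattern: ad?b means 'a', then optional 'd', then 'b'.
Scanning 'dabaacdcacdc' position-by-position:
  Pos 0: window 'dab' -> no
  Pos 1: window 'aba' -> MATCH
  Pos 2: window 'baa' -> no
  Pos 3: window 'aac' -> no
  Pos 4: window 'acd' -> no
  Pos 5: window 'cdc' -> no
  Pos 6: window 'dca' -> no
  Pos 7: window 'cac' -> no
  Pos 8: window 'acd' -> no
  Pos 9: window 'cdc' -> no
  Pos 10: window 'dc' -> no
  Pos 11: window 'c' -> no
Total matches: 1

1


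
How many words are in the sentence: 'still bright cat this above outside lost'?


Counting words by splitting on spaces:
  Word 1: 'still'
  Word 2: 'bright'
  Word 3: 'cat'
  Word 4: 'this'
  Word 5: 'above'
  Word 6: 'outside'
  Word 7: 'lost'
Total words: 7

7


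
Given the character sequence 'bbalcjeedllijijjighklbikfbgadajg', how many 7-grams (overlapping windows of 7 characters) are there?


String 'bbalcjeedllijijjighklbikfbgadajg' has length L = 32.
Number of overlapping n-grams = L - n + 1
Substituting: 32 - 7 + 1 = 26

26


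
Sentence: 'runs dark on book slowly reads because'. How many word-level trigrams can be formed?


Word trigrams from [7] words:
  Trigram 1: (runs dark on)
  Trigram 2: (dark on book)
  Trigram 3: (on book slowly)
  Trigram 4: (book slowly reads)
  Trigram 5: (slowly reads because)
Total word trigrams: 7 - 2 = 5

5


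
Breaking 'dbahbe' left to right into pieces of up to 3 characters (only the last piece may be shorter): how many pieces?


'dbahbe' has 6 characters.
Chunking with max size 3:
  Chunk 1: 'dba' (positions 0-2)
  Chunk 2: 'hbe' (positions 3-5)
Total chunks: ceil(6 / 3) = 2

2


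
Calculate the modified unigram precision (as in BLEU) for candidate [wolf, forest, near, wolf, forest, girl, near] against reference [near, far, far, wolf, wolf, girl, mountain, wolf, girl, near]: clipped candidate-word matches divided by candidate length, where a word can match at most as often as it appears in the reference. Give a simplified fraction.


Reference word counts: {'far': 2, 'girl': 2, 'mountain': 1, 'near': 2, 'wolf': 3}
Checking each candidate word (with clipping):
  'wolf' -> in reference (ref count 3, used 1/3) -> match (matches: 1)
  'forest' -> not in reference -> no match (matches: 1)
  'near' -> in reference (ref count 2, used 1/2) -> match (matches: 2)
  'wolf' -> in reference (ref count 3, used 2/3) -> match (matches: 3)
  'forest' -> not in reference -> no match (matches: 3)
  'girl' -> in reference (ref count 2, used 1/2) -> match (matches: 4)
  'near' -> in reference (ref count 2, used 2/2) -> match (matches: 5)
Clipped matches: 5, Candidate length: 7
Precision = 5/7

5/7


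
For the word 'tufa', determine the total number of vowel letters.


Scanning each character of 'tufa':
  Position 1: 't' -> consonant (running count: 0)
  Position 2: 'u' -> vowel (running count: 1)
  Position 3: 'f' -> consonant (running count: 1)
  Position 4: 'a' -> vowel (running count: 2)
Total vowels: 2

2


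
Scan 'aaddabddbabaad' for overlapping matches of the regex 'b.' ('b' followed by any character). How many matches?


Pattern: b. means 'b' followed by any character.
Scanning 'aaddabddbabaad' position-by-position:
  Pos 0: window 'aa' -> no
  Pos 1: window 'ad' -> no
  Pos 2: window 'dd' -> no
  Pos 3: window 'da' -> no
  Pos 4: window 'ab' -> no
  Pos 5: window 'bd' -> MATCH
  Pos 6: window 'dd' -> no
  Pos 7: window 'db' -> no
  Pos 8: window 'ba' -> MATCH
  Pos 9: window 'ab' -> no
  Pos 10: window 'ba' -> MATCH
  Pos 11: window 'aa' -> no
  Pos 12: window 'ad' -> no
  Pos 13: window 'd' -> no
Total matches: 3

3


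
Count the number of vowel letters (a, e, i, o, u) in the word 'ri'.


Scanning each character of 'ri':
  Position 1: 'r' -> consonant (running count: 0)
  Position 2: 'i' -> vowel (running count: 1)
Total vowels: 1

1


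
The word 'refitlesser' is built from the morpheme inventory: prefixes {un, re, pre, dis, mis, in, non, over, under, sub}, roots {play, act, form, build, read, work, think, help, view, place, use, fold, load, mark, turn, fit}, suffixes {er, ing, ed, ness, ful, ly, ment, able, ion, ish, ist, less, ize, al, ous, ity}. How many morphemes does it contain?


Segmenting 'refitlesser' against the inventory:
  're' -> prefix (morpheme 1)
  'fit' -> root (morpheme 2)
  'less' -> suffix (morpheme 3)
  'er' -> suffix (morpheme 4)
Total morphemes: 4

4


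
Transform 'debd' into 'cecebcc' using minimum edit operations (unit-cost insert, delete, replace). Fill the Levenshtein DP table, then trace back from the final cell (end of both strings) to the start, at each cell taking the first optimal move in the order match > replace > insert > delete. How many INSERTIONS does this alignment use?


Edit distance = 5. Backtracking from cell (4, 7) with preference match > replace > insert > delete,
then listing the resulting alignment 'debd' -> 'cecebcc' left to right:
  Step 1: insert 'c' [insertion #1]
  Step 2: insert 'e' [insertion #2]
  Step 3: replace d->c
  Step 4: keep 'e'
  Step 5: keep 'b'
  Step 6: insert 'c' [insertion #3]
  Step 7: replace d->c
Total insertions: 3

3


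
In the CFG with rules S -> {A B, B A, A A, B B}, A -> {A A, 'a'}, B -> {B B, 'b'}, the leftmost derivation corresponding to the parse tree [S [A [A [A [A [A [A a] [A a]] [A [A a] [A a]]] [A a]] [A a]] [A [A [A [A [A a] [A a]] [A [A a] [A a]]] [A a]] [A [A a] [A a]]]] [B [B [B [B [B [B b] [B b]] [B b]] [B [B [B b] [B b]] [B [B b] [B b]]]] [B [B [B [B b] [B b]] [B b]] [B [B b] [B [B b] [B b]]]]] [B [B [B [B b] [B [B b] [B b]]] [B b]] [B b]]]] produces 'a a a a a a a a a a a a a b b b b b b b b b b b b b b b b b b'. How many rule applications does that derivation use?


Every bracketed nonterminal node [X ...] in the tree is produced by exactly one rule application.
Reading the tree off as a leftmost derivation:
  Step 1: S  =>  A B   (applied S -> A B)
  Step 2: A B  =>  A A B   (applied A -> A A)
  Step 3: A A B  =>  A A A B   (applied A -> A A)
  Step 4: A A A B  =>  A A A A B   (applied A -> A A)
  Step 5: A A A A B  =>  A A A A A B   (applied A -> A A)
  Step 6: A A A A A B  =>  A A A A A A B   (applied A -> A A)
  Step 7: A A A A A A B  =>  a A A A A A B   (applied A -> a)
  Step 8: a A A A A A B  =>  a a A A A A B   (applied A -> a)
  Step 9: a a A A A A B  =>  a a A A A A A B   (applied A -> A A)
  Step 10: a a A A A A A B  =>  a a a A A A A B   (applied A -> a)
  Step 11: a a a A A A A B  =>  a a a a A A A B   (applied A -> a)
  Step 12: a a a a A A A B  =>  a a a a a A A B   (applied A -> a)
  Step 13: a a a a a A A B  =>  a a a a a a A B   (applied A -> a)
  Step 14: a a a a a a A B  =>  a a a a a a A A B   (applied A -> A A)
  Step 15: a a a a a a A A B  =>  a a a a a a A A A B   (applied A -> A A)
  Step 16: a a a a a a A A A B  =>  a a a a a a A A A A B   (applied A -> A A)
  Step 17: a a a a a a A A A A B  =>  a a a a a a A A A A A B   (applied A -> A A)
  Step 18: a a a a a a A A A A A B  =>  a a a a a a a A A A A B   (applied A -> a)
  Step 19: a a a a a a a A A A A B  =>  a a a a a a a a A A A B   (applied A -> a)
  Step 20: a a a a a a a a A A A B  =>  a a a a a a a a A A A A B   (applied A -> A A)
  Step 21: a a a a a a a a A A A A B  =>  a a a a a a a a a A A A B   (applied A -> a)
  Step 22: a a a a a a a a a A A A B  =>  a a a a a a a a a a A A B   (applied A -> a)
  Step 23: a a a a a a a a a a A A B  =>  a a a a a a a a a a a A B   (applied A -> a)
  Step 24: a a a a a a a a a a a A B  =>  a a a a a a a a a a a A A B   (applied A -> A A)
  Step 25: a a a a a a a a a a a A A B  =>  a a a a a a a a a a a a A B   (applied A -> a)
  Step 26: a a a a a a a a a a a a A B  =>  a a a a a a a a a a a a a B   (applied A -> a)
  Step 27: a a a a a a a a a a a a a B  =>  a a a a a a a a a a a a a B B   (applied B -> B B)
  Step 28: a a a a a a a a a a a a a B B  =>  a a a a a a a a a a a a a B B B   (applied B -> B B)
  Step 29: a a a a a a a a a a a a a B B B  =>  a a a a a a a a a a a a a B B B B   (applied B -> B B)
  Step 30: a a a a a a a a a a a a a B B B B  =>  a a a a a a a a a a a a a B B B B B   (applied B -> B B)
  Step 31: a a a a a a a a a a a a a B B B B B  =>  a a a a a a a a a a a a a B B B B B B   (applied B -> B B)
  Step 32: a a a a a a a a a a a a a B B B B B B  =>  a a a a a a a a a a a a a b B B B B B   (applied B -> b)
  Step 33: a a a a a a a a a a a a a b B B B B B  =>  a a a a a a a a a a a a a b b B B B B   (applied B -> b)
  Step 34: a a a a a a a a a a a a a b b B B B B  =>  a a a a a a a a a a a a a b b b B B B   (applied B -> b)
  Step 35: a a a a a a a a a a a a a b b b B B B  =>  a a a a a a a a a a a a a b b b B B B B   (applied B -> B B)
  Step 36: a a a a a a a a a a a a a b b b B B B B  =>  a a a a a a a a a a a a a b b b B B B B B   (applied B -> B B)
  Step 37: a a a a a a a a a a a a a b b b B B B B B  =>  a a a a a a a a a a a a a b b b b B B B B   (applied B -> b)
  Step 38: a a a a a a a a a a a a a b b b b B B B B  =>  a a a a a a a a a a a a a b b b b b B B B   (applied B -> b)
  Step 39: a a a a a a a a a a a a a b b b b b B B B  =>  a a a a a a a a a a a a a b b b b b B B B B   (applied B -> B B)
  Step 40: a a a a a a a a a a a a a b b b b b B B B B  =>  a a a a a a a a a a a a a b b b b b b B B B   (applied B -> b)
  Step 41: a a a a a a a a a a a a a b b b b b b B B B  =>  a a a a a a a a a a a a a b b b b b b b B B   (applied B -> b)
  Step 42: a a a a a a a a a a a a a b b b b b b b B B  =>  a a a a a a a a a a a a a b b b b b b b B B B   (applied B -> B B)
  Step 43: a a a a a a a a a a a a a b b b b b b b B B B  =>  a a a a a a a a a a a a a b b b b b b b B B B B   (applied B -> B B)
  Step 44: a a a a a a a a a a a a a b b b b b b b B B B B  =>  a a a a a a a a a a a a a b b b b b b b B B B B B   (applied B -> B B)
  Step 45: a a a a a a a a a a a a a b b b b b b b B B B B B  =>  a a a a a a a a a a a a a b b b b b b b b B B B B   (applied B -> b)
  Step 46: a a a a a a a a a a a a a b b b b b b b b B B B B  =>  a a a a a a a a a a a a a b b b b b b b b b B B B   (applied B -> b)
  Step 47: a a a a a a a a a a a a a b b b b b b b b b B B B  =>  a a a a a a a a a a a a a b b b b b b b b b b B B   (applied B -> b)
  Step 48: a a a a a a a a a a a a a b b b b b b b b b b B B  =>  a a a a a a a a a a a a a b b b b b b b b b b B B B   (applied B -> B B)
  Step 49: a a a a a a a a a a a a a b b b b b b b b b b B B B  =>  a a a a a a a a a a a a a b b b b b b b b b b b B B   (applied B -> b)
  Step 50: a a a a a a a a a a a a a b b b b b b b b b b b B B  =>  a a a a a a a a a a a a a b b b b b b b b b b b B B B   (applied B -> B B)
  Step 51: a a a a a a a a a a a a a b b b b b b b b b b b B B B  =>  a a a a a a a a a a a a a b b b b b b b b b b b b B B   (applied B -> b)
  Step 52: a a a a a a a a a a a a a b b b b b b b b b b b b B B  =>  a a a a a a a a a a a a a b b b b b b b b b b b b b B   (applied B -> b)
  Step 53: a a a a a a a a a a a a a b b b b b b b b b b b b b B  =>  a a a a a a a a a a a a a b b b b b b b b b b b b b B B   (applied B -> B B)
  Step 54: a a a a a a a a a a a a a b b b b b b b b b b b b b B B  =>  a a a a a a a a a a a a a b b b b b b b b b b b b b B B B   (applied B -> B B)
  Step 55: a a a a a a a a a a a a a b b b b b b b b b b b b b B B B  =>  a a a a a a a a a a a a a b b b b b b b b b b b b b B B B B   (applied B -> B B)
  Step 56: a a a a a a a a a a a a a b b b b b b b b b b b b b B B B B  =>  a a a a a a a a a a a a a b b b b b b b b b b b b b b B B B   (applied B -> b)
  Step 57: a a a a a a a a a a a a a b b b b b b b b b b b b b b B B B  =>  a a a a a a a a a a a a a b b b b b b b b b b b b b b B B B B   (applied B -> B B)
  Step 58: a a a a a a a a a a a a a b b b b b b b b b b b b b b B B B B  =>  a a a a a a a a a a a a a b b b b b b b b b b b b b b b B B B   (applied B -> b)
  Step 59: a a a a a a a a a a a a a b b b b b b b b b b b b b b b B B B  =>  a a a a a a a a a a a a a b b b b b b b b b b b b b b b b B B   (applied B -> b)
  Step 60: a a a a a a a a a a a a a b b b b b b b b b b b b b b b b B B  =>  a a a a a a a a a a a a a b b b b b b b b b b b b b b b b b B   (applied B -> b)
  Step 61: a a a a a a a a a a a a a b b b b b b b b b b b b b b b b b B  =>  a a a a a a a a a a a a a b b b b b b b b b b b b b b b b b b   (applied B -> b)
Final yield: a a a a a a a a a a a a a b b b b b b b b b b b b b b b b b b
Total rewrite steps: 61

61
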